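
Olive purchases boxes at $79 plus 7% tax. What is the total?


Calculate the tax:
7% of $79 = $5.53
Add tax to price:
$79 + $5.53 = $84.53

$84.53


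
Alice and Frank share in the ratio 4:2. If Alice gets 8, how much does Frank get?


Find the multiplier:
8 / 4 = 2
Apply to Frank's share:
2 x 2 = 4

4


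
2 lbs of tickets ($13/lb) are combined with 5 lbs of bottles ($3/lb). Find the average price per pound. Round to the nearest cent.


Cost of tickets:
2 x $13 = $26
Cost of bottles:
5 x $3 = $15
Total cost: $26 + $15 = $41
Total weight: 7 lbs
Average: $41 / 7 = $5.8571... ≈ $5.86/lb

$5.86/lb


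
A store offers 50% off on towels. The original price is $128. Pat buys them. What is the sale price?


Calculate the discount amount:
50% of $128 = $64
Subtract from original:
$128 - $64 = $64

$64


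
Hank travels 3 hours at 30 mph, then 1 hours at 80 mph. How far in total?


Leg 1 distance:
30 x 3 = 90 miles
Leg 2 distance:
80 x 1 = 80 miles
Total distance:
90 + 80 = 170 miles

170 miles


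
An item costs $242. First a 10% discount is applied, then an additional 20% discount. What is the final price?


First discount:
10% of $242 = $24.20
Price after first discount:
$242 - $24.20 = $217.80
Second discount:
20% of $217.80 = $43.56
Final price:
$217.80 - $43.56 = $174.24

$174.24


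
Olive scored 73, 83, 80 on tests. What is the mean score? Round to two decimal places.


Add the scores:
73 + 83 + 80 = 236
Divide by the number of tests:
236 / 3 = 78.6666... ≈ 78.67

78.67


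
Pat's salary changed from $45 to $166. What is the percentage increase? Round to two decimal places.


Find the absolute change:
|166 - 45| = 121
Divide by original and multiply by 100:
121 / 45 x 100 = 268.8888...% ≈ 268.89%

268.89%


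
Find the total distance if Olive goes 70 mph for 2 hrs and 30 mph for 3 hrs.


Leg 1 distance:
70 x 2 = 140 miles
Leg 2 distance:
30 x 3 = 90 miles
Total distance:
140 + 90 = 230 miles

230 miles


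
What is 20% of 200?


Convert percentage to decimal:
20% = 0.2
Multiply:
200 x 0.2 = 40

40


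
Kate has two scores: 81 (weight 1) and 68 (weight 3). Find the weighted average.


Weighted sum:
1 x 81 + 3 x 68 = 285
Total weight:
1 + 3 = 4
Weighted average:
285 / 4 = 71.25

71.25


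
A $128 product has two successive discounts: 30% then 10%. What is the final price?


First discount:
30% of $128 = $38.40
Price after first discount:
$128 - $38.40 = $89.60
Second discount:
10% of $89.60 = $8.96
Final price:
$89.60 - $8.96 = $80.64

$80.64


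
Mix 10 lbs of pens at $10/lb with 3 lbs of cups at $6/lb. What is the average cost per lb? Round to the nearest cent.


Cost of pens:
10 x $10 = $100
Cost of cups:
3 x $6 = $18
Total cost: $100 + $18 = $118
Total weight: 13 lbs
Average: $118 / 13 = $9.0769... ≈ $9.08/lb

$9.08/lb


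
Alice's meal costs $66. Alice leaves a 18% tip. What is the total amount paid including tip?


Calculate the tip:
18% of $66 = $11.88
Add tip to meal cost:
$66 + $11.88 = $77.88

$77.88


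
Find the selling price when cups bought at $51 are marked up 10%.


Calculate the markup amount:
10% of $51 = $5.10
Add to cost:
$51 + $5.10 = $56.10

$56.10


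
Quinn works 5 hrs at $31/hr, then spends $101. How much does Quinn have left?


Calculate earnings:
5 x $31 = $155
Subtract spending:
$155 - $101 = $54

$54


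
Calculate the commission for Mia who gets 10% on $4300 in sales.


Convert rate to decimal:
10% = 0.1
Multiply by sales:
$4300 x 0.1 = $430

$430


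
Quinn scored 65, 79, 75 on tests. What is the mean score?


Add the scores:
65 + 79 + 75 = 219
Divide by the number of tests:
219 / 3 = 73

73


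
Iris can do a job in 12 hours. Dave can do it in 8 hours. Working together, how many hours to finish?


Iris's rate: 1/12 of the job per hour
Dave's rate: 1/8 of the job per hour
Combined rate: 1/12 + 1/8 = 5/24 per hour
Time = 1 / (5/24) = 24/5 = 4.8 hours

4.8 hours


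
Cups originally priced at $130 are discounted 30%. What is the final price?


Calculate the discount amount:
30% of $130 = $39
Subtract from original:
$130 - $39 = $91

$91


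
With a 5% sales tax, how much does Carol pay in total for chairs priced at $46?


Calculate the tax:
5% of $46 = $2.30
Add tax to price:
$46 + $2.30 = $48.30

$48.30


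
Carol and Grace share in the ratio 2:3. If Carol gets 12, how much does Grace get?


Find the multiplier:
12 / 2 = 6
Apply to Grace's share:
3 x 6 = 18

18


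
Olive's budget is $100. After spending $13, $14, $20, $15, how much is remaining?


Add up expenses:
$13 + $14 + $20 + $15 = $62
Subtract from budget:
$100 - $62 = $38

$38


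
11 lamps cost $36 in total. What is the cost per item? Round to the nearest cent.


Total cost: $36
Number of items: 11
Unit price: $36 / 11 = $3.2727... ≈ $3.27

$3.27


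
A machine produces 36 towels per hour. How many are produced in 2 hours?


Production rate: 36 towels per hour
Time: 2 hours
Total: 36 x 2 = 72 towels

72 towels


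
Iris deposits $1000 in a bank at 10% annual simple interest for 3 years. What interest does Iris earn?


Use the formula I = P x R x T / 100
P x R x T = 1000 x 10 x 3 = 30000
I = 30000 / 100 = $300

$300


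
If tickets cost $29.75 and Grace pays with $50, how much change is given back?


Start with the amount paid:
$50
Subtract the price:
$50 - $29.75 = $20.25

$20.25


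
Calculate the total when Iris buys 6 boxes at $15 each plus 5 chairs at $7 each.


Cost of boxes:
6 x $15 = $90
Cost of chairs:
5 x $7 = $35
Add both:
$90 + $35 = $125

$125


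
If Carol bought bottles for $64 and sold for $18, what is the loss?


Selling price = $18
Cost price = $64
Loss = cost price - selling price:
Loss = $64 - $18 = $46

$46


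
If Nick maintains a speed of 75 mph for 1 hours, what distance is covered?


Use the formula: distance = speed x time
Speed = 75 mph, Time = 1 hours
75 x 1 = 75 miles

75 miles


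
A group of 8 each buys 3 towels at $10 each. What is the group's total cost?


Cost per person:
3 x $10 = $30
Group total:
8 x $30 = $240

$240


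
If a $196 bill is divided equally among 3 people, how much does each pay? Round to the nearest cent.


Total bill: $196
Number of people: 3
Each pays: $196 / 3 = $65.3333... ≈ $65.33

$65.33


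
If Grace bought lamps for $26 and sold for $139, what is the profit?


Selling price = $139
Cost price = $26
Profit = selling price - cost price:
Profit = $139 - $26 = $113

$113


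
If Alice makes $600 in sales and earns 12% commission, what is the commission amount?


Convert rate to decimal:
12% = 0.12
Multiply by sales:
$600 x 0.12 = $72

$72


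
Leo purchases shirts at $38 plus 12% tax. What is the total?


Calculate the tax:
12% of $38 = $4.56
Add tax to price:
$38 + $4.56 = $42.56

$42.56


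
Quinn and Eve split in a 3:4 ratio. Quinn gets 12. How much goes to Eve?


Find the multiplier:
12 / 3 = 4
Apply to Eve's share:
4 x 4 = 16

16


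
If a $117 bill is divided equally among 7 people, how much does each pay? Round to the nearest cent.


Total bill: $117
Number of people: 7
Each pays: $117 / 7 = $16.7142... ≈ $16.71

$16.71


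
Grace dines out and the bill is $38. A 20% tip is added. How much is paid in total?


Calculate the tip:
20% of $38 = $7.60
Add tip to meal cost:
$38 + $7.60 = $45.60

$45.60


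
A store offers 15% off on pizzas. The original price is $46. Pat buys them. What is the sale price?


Calculate the discount amount:
15% of $46 = $6.90
Subtract from original:
$46 - $6.90 = $39.10

$39.10


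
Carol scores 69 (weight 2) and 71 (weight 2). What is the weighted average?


Weighted sum:
2 x 69 + 2 x 71 = 280
Total weight:
2 + 2 = 4
Weighted average:
280 / 4 = 70

70


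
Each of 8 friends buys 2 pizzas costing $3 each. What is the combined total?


Cost per person:
2 x $3 = $6
Group total:
8 x $6 = $48

$48


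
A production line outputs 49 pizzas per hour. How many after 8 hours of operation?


Production rate: 49 pizzas per hour
Time: 8 hours
Total: 49 x 8 = 392 pizzas

392 pizzas


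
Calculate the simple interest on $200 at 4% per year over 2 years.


Use the formula I = P x R x T / 100
P x R x T = 200 x 4 x 2 = 1600
I = 1600 / 100 = $16

$16


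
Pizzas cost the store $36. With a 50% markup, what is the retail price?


Calculate the markup amount:
50% of $36 = $18
Add to cost:
$36 + $18 = $54

$54


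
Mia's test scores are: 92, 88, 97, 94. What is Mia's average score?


Add the scores:
92 + 88 + 97 + 94 = 371
Divide by the number of tests:
371 / 4 = 92.75

92.75


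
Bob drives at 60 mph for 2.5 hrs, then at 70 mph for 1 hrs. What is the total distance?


Leg 1 distance:
60 x 2.5 = 150 miles
Leg 2 distance:
70 x 1 = 70 miles
Total distance:
150 + 70 = 220 miles

220 miles


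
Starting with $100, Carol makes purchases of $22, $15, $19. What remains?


Add up expenses:
$22 + $15 + $19 = $56
Subtract from budget:
$100 - $56 = $44

$44


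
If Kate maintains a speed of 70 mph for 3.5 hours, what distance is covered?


Use the formula: distance = speed x time
Speed = 70 mph, Time = 3.5 hours
70 x 3.5 = 245 miles

245 miles


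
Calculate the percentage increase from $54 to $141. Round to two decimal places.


Find the absolute change:
|141 - 54| = 87
Divide by original and multiply by 100:
87 / 54 x 100 = 161.1111...% ≈ 161.11%

161.11%


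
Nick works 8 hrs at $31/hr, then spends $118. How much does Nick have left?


Calculate earnings:
8 x $31 = $248
Subtract spending:
$248 - $118 = $130

$130


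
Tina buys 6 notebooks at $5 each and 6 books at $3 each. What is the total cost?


Cost of notebooks:
6 x $5 = $30
Cost of books:
6 x $3 = $18
Add both:
$30 + $18 = $48

$48


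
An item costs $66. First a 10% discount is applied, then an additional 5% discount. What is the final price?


First discount:
10% of $66 = $6.60
Price after first discount:
$66 - $6.60 = $59.40
Second discount:
5% of $59.40 = $2.97
Final price:
$59.40 - $2.97 = $56.43

$56.43


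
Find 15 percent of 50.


Convert percentage to decimal:
15% = 0.15
Multiply:
50 x 0.15 = 7.5

7.5


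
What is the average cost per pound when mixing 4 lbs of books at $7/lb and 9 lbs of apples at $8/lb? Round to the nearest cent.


Cost of books:
4 x $7 = $28
Cost of apples:
9 x $8 = $72
Total cost: $28 + $72 = $100
Total weight: 13 lbs
Average: $100 / 13 = $7.6923... ≈ $7.69/lb

$7.69/lb


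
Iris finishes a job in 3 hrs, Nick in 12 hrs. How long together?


Iris's rate: 1/3 of the job per hour
Nick's rate: 1/12 of the job per hour
Combined rate: 1/3 + 1/12 = 5/12 per hour
Time = 1 / (5/12) = 12/5 = 2.4 hours

2.4 hours


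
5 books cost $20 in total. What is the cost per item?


Total cost: $20
Number of items: 5
Unit price: $20 / 5 = $4

$4


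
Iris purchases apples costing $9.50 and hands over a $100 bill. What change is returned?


Start with the amount paid:
$100
Subtract the price:
$100 - $9.50 = $90.50

$90.50


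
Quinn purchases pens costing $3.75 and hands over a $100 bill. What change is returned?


Start with the amount paid:
$100
Subtract the price:
$100 - $3.75 = $96.25

$96.25


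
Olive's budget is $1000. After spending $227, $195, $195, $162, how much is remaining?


Add up expenses:
$227 + $195 + $195 + $162 = $779
Subtract from budget:
$1000 - $779 = $221

$221


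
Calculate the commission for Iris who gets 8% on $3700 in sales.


Convert rate to decimal:
8% = 0.08
Multiply by sales:
$3700 x 0.08 = $296

$296


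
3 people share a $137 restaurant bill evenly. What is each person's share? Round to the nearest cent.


Total bill: $137
Number of people: 3
Each pays: $137 / 3 = $45.6666... ≈ $45.67

$45.67


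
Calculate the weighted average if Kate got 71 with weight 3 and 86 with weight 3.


Weighted sum:
3 x 71 + 3 x 86 = 471
Total weight:
3 + 3 = 6
Weighted average:
471 / 6 = 78.5

78.5


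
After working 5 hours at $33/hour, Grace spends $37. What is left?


Calculate earnings:
5 x $33 = $165
Subtract spending:
$165 - $37 = $128

$128


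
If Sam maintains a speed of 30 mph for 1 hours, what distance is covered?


Use the formula: distance = speed x time
Speed = 30 mph, Time = 1 hours
30 x 1 = 30 miles

30 miles


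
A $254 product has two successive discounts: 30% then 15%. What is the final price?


First discount:
30% of $254 = $76.20
Price after first discount:
$254 - $76.20 = $177.80
Second discount:
15% of $177.80 = $26.67
Final price:
$177.80 - $26.67 = $151.13

$151.13


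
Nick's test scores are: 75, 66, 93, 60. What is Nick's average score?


Add the scores:
75 + 66 + 93 + 60 = 294
Divide by the number of tests:
294 / 4 = 73.5

73.5


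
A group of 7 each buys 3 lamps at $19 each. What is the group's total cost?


Cost per person:
3 x $19 = $57
Group total:
7 x $57 = $399

$399


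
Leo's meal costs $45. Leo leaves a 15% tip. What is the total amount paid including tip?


Calculate the tip:
15% of $45 = $6.75
Add tip to meal cost:
$45 + $6.75 = $51.75

$51.75


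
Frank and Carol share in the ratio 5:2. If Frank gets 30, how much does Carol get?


Find the multiplier:
30 / 5 = 6
Apply to Carol's share:
2 x 6 = 12

12


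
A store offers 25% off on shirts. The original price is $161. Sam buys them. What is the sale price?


Calculate the discount amount:
25% of $161 = $40.25
Subtract from original:
$161 - $40.25 = $120.75

$120.75


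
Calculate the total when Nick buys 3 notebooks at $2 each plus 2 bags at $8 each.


Cost of notebooks:
3 x $2 = $6
Cost of bags:
2 x $8 = $16
Add both:
$6 + $16 = $22

$22


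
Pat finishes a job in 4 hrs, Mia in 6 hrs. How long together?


Pat's rate: 1/4 of the job per hour
Mia's rate: 1/6 of the job per hour
Combined rate: 1/4 + 1/6 = 5/12 per hour
Time = 1 / (5/12) = 12/5 = 2.4 hours

2.4 hours


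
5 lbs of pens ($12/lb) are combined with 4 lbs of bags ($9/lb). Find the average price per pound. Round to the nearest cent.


Cost of pens:
5 x $12 = $60
Cost of bags:
4 x $9 = $36
Total cost: $60 + $36 = $96
Total weight: 9 lbs
Average: $96 / 9 = $10.6666... ≈ $10.67/lb

$10.67/lb


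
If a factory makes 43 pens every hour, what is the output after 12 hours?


Production rate: 43 pens per hour
Time: 12 hours
Total: 43 x 12 = 516 pens

516 pens


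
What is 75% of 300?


Convert percentage to decimal:
75% = 0.75
Multiply:
300 x 0.75 = 225

225


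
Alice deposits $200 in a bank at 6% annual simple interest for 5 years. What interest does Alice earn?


Use the formula I = P x R x T / 100
P x R x T = 200 x 6 x 5 = 6000
I = 6000 / 100 = $60

$60


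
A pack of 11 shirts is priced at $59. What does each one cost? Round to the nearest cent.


Total cost: $59
Number of items: 11
Unit price: $59 / 11 = $5.3636... ≈ $5.36

$5.36


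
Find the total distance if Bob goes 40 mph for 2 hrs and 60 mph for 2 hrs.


Leg 1 distance:
40 x 2 = 80 miles
Leg 2 distance:
60 x 2 = 120 miles
Total distance:
80 + 120 = 200 miles

200 miles


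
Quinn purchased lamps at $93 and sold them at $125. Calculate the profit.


Selling price = $125
Cost price = $93
Profit = selling price - cost price:
Profit = $125 - $93 = $32

$32


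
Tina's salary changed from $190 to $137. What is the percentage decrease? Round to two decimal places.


Find the absolute change:
|137 - 190| = 53
Divide by original and multiply by 100:
53 / 190 x 100 = 27.8947...% ≈ 27.89%

27.89%


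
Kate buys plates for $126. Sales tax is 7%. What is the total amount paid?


Calculate the tax:
7% of $126 = $8.82
Add tax to price:
$126 + $8.82 = $134.82

$134.82


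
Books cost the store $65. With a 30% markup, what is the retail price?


Calculate the markup amount:
30% of $65 = $19.50
Add to cost:
$65 + $19.50 = $84.50

$84.50


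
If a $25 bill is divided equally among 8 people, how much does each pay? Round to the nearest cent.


Total bill: $25
Number of people: 8
Each pays: $25 / 8 = $3.125 ≈ $3.13

$3.13


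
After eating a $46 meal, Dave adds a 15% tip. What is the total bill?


Calculate the tip:
15% of $46 = $6.90
Add tip to meal cost:
$46 + $6.90 = $52.90

$52.90


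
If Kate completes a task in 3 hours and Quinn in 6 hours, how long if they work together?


Kate's rate: 1/3 of the job per hour
Quinn's rate: 1/6 of the job per hour
Combined rate: 1/3 + 1/6 = 1/2 per hour
Time = 1 / (1/2) = 2 hours

2 hours


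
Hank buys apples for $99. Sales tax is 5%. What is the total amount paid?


Calculate the tax:
5% of $99 = $4.95
Add tax to price:
$99 + $4.95 = $103.95

$103.95


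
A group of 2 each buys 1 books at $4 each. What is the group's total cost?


Cost per person:
1 x $4 = $4
Group total:
2 x $4 = $8

$8


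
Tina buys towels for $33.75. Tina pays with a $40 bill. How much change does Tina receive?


Start with the amount paid:
$40
Subtract the price:
$40 - $33.75 = $6.25

$6.25


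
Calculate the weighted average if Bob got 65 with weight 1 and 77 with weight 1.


Weighted sum:
1 x 65 + 1 x 77 = 142
Total weight:
1 + 1 = 2
Weighted average:
142 / 2 = 71

71


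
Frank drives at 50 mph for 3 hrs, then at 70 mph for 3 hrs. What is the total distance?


Leg 1 distance:
50 x 3 = 150 miles
Leg 2 distance:
70 x 3 = 210 miles
Total distance:
150 + 210 = 360 miles

360 miles


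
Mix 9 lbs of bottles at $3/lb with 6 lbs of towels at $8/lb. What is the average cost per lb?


Cost of bottles:
9 x $3 = $27
Cost of towels:
6 x $8 = $48
Total cost: $27 + $48 = $75
Total weight: 15 lbs
Average: $75 / 15 = $5/lb

$5/lb


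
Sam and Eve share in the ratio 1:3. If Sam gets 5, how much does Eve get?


Find the multiplier:
5 / 1 = 5
Apply to Eve's share:
3 x 5 = 15

15


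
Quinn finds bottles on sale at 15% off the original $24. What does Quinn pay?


Calculate the discount amount:
15% of $24 = $3.60
Subtract from original:
$24 - $3.60 = $20.40

$20.40


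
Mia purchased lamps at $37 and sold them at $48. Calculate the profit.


Selling price = $48
Cost price = $37
Profit = selling price - cost price:
Profit = $48 - $37 = $11

$11


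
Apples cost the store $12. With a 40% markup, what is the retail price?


Calculate the markup amount:
40% of $12 = $4.80
Add to cost:
$12 + $4.80 = $16.80

$16.80


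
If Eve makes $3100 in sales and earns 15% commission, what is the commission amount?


Convert rate to decimal:
15% = 0.15
Multiply by sales:
$3100 x 0.15 = $465

$465


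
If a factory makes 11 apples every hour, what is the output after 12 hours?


Production rate: 11 apples per hour
Time: 12 hours
Total: 11 x 12 = 132 apples

132 apples


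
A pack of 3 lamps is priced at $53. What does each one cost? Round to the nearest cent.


Total cost: $53
Number of items: 3
Unit price: $53 / 3 = $17.6666... ≈ $17.67

$17.67


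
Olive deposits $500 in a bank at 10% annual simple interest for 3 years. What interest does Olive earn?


Use the formula I = P x R x T / 100
P x R x T = 500 x 10 x 3 = 15000
I = 15000 / 100 = $150

$150


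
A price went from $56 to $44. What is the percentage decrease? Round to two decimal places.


Find the absolute change:
|44 - 56| = 12
Divide by original and multiply by 100:
12 / 56 x 100 = 21.4285...% ≈ 21.43%

21.43%


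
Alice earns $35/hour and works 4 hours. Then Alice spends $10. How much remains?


Calculate earnings:
4 x $35 = $140
Subtract spending:
$140 - $10 = $130

$130


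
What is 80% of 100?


Convert percentage to decimal:
80% = 0.8
Multiply:
100 x 0.8 = 80

80


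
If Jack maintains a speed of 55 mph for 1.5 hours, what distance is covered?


Use the formula: distance = speed x time
Speed = 55 mph, Time = 1.5 hours
55 x 1.5 = 82.5 miles

82.5 miles


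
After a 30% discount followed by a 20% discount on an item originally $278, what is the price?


First discount:
30% of $278 = $83.40
Price after first discount:
$278 - $83.40 = $194.60
Second discount:
20% of $194.60 = $38.92
Final price:
$194.60 - $38.92 = $155.68

$155.68


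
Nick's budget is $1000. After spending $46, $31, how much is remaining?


Add up expenses:
$46 + $31 = $77
Subtract from budget:
$1000 - $77 = $923

$923


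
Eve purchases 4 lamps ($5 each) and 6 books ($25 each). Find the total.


Cost of lamps:
4 x $5 = $20
Cost of books:
6 x $25 = $150
Add both:
$20 + $150 = $170

$170


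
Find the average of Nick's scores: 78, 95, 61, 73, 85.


Add the scores:
78 + 95 + 61 + 73 + 85 = 392
Divide by the number of tests:
392 / 5 = 78.4

78.4


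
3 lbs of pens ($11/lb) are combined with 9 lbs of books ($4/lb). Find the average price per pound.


Cost of pens:
3 x $11 = $33
Cost of books:
9 x $4 = $36
Total cost: $33 + $36 = $69
Total weight: 12 lbs
Average: $69 / 12 = $5.75/lb

$5.75/lb


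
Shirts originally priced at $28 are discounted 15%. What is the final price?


Calculate the discount amount:
15% of $28 = $4.20
Subtract from original:
$28 - $4.20 = $23.80

$23.80


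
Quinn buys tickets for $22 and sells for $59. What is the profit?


Selling price = $59
Cost price = $22
Profit = selling price - cost price:
Profit = $59 - $22 = $37

$37


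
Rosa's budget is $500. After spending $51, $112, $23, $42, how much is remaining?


Add up expenses:
$51 + $112 + $23 + $42 = $228
Subtract from budget:
$500 - $228 = $272

$272


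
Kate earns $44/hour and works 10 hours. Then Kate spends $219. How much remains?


Calculate earnings:
10 x $44 = $440
Subtract spending:
$440 - $219 = $221

$221


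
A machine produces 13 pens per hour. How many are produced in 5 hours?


Production rate: 13 pens per hour
Time: 5 hours
Total: 13 x 5 = 65 pens

65 pens


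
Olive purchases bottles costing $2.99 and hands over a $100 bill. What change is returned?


Start with the amount paid:
$100
Subtract the price:
$100 - $2.99 = $97.01

$97.01


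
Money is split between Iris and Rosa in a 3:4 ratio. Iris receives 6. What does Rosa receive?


Find the multiplier:
6 / 3 = 2
Apply to Rosa's share:
4 x 2 = 8

8


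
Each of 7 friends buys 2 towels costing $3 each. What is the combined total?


Cost per person:
2 x $3 = $6
Group total:
7 x $6 = $42

$42


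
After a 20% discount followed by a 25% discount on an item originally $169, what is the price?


First discount:
20% of $169 = $33.80
Price after first discount:
$169 - $33.80 = $135.20
Second discount:
25% of $135.20 = $33.80
Final price:
$135.20 - $33.80 = $101.40

$101.40


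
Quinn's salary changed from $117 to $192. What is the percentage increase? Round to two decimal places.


Find the absolute change:
|192 - 117| = 75
Divide by original and multiply by 100:
75 / 117 x 100 = 64.1025...% ≈ 64.1%

64.1%


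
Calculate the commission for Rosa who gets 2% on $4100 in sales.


Convert rate to decimal:
2% = 0.02
Multiply by sales:
$4100 x 0.02 = $82

$82


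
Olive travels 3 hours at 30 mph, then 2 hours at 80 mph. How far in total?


Leg 1 distance:
30 x 3 = 90 miles
Leg 2 distance:
80 x 2 = 160 miles
Total distance:
90 + 160 = 250 miles

250 miles


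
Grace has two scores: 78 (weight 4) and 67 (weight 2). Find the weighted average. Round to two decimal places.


Weighted sum:
4 x 78 + 2 x 67 = 446
Total weight:
4 + 2 = 6
Weighted average:
446 / 6 = 74.3333... ≈ 74.33

74.33


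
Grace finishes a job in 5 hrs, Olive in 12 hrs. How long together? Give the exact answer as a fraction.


Grace's rate: 1/5 of the job per hour
Olive's rate: 1/12 of the job per hour
Combined rate: 1/5 + 1/12 = 17/60 per hour
Time = 1 / (17/60) = 60/17 hours (≈ 3.53 hours)

60/17 hours


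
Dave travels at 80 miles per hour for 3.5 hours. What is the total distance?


Use the formula: distance = speed x time
Speed = 80 mph, Time = 3.5 hours
80 x 3.5 = 280 miles

280 miles


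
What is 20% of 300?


Convert percentage to decimal:
20% = 0.2
Multiply:
300 x 0.2 = 60

60


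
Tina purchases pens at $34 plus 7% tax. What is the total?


Calculate the tax:
7% of $34 = $2.38
Add tax to price:
$34 + $2.38 = $36.38

$36.38


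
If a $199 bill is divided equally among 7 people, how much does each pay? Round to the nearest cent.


Total bill: $199
Number of people: 7
Each pays: $199 / 7 = $28.4285... ≈ $28.43

$28.43


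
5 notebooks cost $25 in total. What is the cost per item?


Total cost: $25
Number of items: 5
Unit price: $25 / 5 = $5

$5


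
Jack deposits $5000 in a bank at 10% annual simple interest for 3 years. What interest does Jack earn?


Use the formula I = P x R x T / 100
P x R x T = 5000 x 10 x 3 = 150000
I = 150000 / 100 = $1500

$1500


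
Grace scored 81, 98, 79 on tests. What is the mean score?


Add the scores:
81 + 98 + 79 = 258
Divide by the number of tests:
258 / 3 = 86

86


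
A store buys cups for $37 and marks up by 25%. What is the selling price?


Calculate the markup amount:
25% of $37 = $9.25
Add to cost:
$37 + $9.25 = $46.25

$46.25


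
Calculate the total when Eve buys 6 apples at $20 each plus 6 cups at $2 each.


Cost of apples:
6 x $20 = $120
Cost of cups:
6 x $2 = $12
Add both:
$120 + $12 = $132

$132


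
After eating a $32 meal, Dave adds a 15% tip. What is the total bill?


Calculate the tip:
15% of $32 = $4.80
Add tip to meal cost:
$32 + $4.80 = $36.80

$36.80


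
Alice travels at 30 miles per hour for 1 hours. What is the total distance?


Use the formula: distance = speed x time
Speed = 30 mph, Time = 1 hours
30 x 1 = 30 miles

30 miles


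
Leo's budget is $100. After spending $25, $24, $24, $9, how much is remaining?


Add up expenses:
$25 + $24 + $24 + $9 = $82
Subtract from budget:
$100 - $82 = $18

$18


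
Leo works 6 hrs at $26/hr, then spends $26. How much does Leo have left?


Calculate earnings:
6 x $26 = $156
Subtract spending:
$156 - $26 = $130

$130


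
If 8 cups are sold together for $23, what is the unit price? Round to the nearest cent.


Total cost: $23
Number of items: 8
Unit price: $23 / 8 = $2.875 ≈ $2.88

$2.88


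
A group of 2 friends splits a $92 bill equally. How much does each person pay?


Total bill: $92
Number of people: 2
Each pays: $92 / 2 = $46

$46


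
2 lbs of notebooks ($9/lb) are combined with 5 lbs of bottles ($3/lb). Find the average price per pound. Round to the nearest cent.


Cost of notebooks:
2 x $9 = $18
Cost of bottles:
5 x $3 = $15
Total cost: $18 + $15 = $33
Total weight: 7 lbs
Average: $33 / 7 = $4.7142... ≈ $4.71/lb

$4.71/lb


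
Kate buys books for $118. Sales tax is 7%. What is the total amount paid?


Calculate the tax:
7% of $118 = $8.26
Add tax to price:
$118 + $8.26 = $126.26

$126.26


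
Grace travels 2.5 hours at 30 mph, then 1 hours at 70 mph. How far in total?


Leg 1 distance:
30 x 2.5 = 75 miles
Leg 2 distance:
70 x 1 = 70 miles
Total distance:
75 + 70 = 145 miles

145 miles


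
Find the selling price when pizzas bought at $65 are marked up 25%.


Calculate the markup amount:
25% of $65 = $16.25
Add to cost:
$65 + $16.25 = $81.25

$81.25


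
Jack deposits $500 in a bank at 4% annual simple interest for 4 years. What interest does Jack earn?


Use the formula I = P x R x T / 100
P x R x T = 500 x 4 x 4 = 8000
I = 8000 / 100 = $80

$80


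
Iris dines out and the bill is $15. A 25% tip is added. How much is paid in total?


Calculate the tip:
25% of $15 = $3.75
Add tip to meal cost:
$15 + $3.75 = $18.75

$18.75


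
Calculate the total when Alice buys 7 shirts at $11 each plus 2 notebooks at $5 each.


Cost of shirts:
7 x $11 = $77
Cost of notebooks:
2 x $5 = $10
Add both:
$77 + $10 = $87

$87


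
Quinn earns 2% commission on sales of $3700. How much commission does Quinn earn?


Convert rate to decimal:
2% = 0.02
Multiply by sales:
$3700 x 0.02 = $74

$74


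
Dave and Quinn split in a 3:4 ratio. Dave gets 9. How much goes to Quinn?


Find the multiplier:
9 / 3 = 3
Apply to Quinn's share:
4 x 3 = 12

12


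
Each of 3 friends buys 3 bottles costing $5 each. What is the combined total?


Cost per person:
3 x $5 = $15
Group total:
3 x $15 = $45

$45


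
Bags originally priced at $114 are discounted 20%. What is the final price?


Calculate the discount amount:
20% of $114 = $22.80
Subtract from original:
$114 - $22.80 = $91.20

$91.20


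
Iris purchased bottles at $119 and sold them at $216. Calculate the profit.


Selling price = $216
Cost price = $119
Profit = selling price - cost price:
Profit = $216 - $119 = $97

$97


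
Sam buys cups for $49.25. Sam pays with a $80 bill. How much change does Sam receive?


Start with the amount paid:
$80
Subtract the price:
$80 - $49.25 = $30.75

$30.75


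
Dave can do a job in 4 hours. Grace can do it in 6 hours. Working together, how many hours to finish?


Dave's rate: 1/4 of the job per hour
Grace's rate: 1/6 of the job per hour
Combined rate: 1/4 + 1/6 = 5/12 per hour
Time = 1 / (5/12) = 12/5 = 2.4 hours

2.4 hours


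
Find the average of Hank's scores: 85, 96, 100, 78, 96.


Add the scores:
85 + 96 + 100 + 78 + 96 = 455
Divide by the number of tests:
455 / 5 = 91

91


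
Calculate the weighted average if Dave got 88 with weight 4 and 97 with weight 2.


Weighted sum:
4 x 88 + 2 x 97 = 546
Total weight:
4 + 2 = 6
Weighted average:
546 / 6 = 91

91


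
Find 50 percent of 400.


Convert percentage to decimal:
50% = 0.5
Multiply:
400 x 0.5 = 200

200


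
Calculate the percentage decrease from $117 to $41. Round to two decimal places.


Find the absolute change:
|41 - 117| = 76
Divide by original and multiply by 100:
76 / 117 x 100 = 64.9572...% ≈ 64.96%

64.96%


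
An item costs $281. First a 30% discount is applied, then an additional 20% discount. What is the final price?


First discount:
30% of $281 = $84.30
Price after first discount:
$281 - $84.30 = $196.70
Second discount:
20% of $196.70 = $39.34
Final price:
$196.70 - $39.34 = $157.36

$157.36


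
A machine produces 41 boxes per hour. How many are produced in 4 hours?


Production rate: 41 boxes per hour
Time: 4 hours
Total: 41 x 4 = 164 boxes

164 boxes


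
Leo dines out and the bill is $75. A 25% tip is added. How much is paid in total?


Calculate the tip:
25% of $75 = $18.75
Add tip to meal cost:
$75 + $18.75 = $93.75

$93.75


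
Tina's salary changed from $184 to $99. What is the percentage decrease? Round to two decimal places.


Find the absolute change:
|99 - 184| = 85
Divide by original and multiply by 100:
85 / 184 x 100 = 46.1956...% ≈ 46.2%

46.2%


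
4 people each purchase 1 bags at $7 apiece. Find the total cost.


Cost per person:
1 x $7 = $7
Group total:
4 x $7 = $28

$28


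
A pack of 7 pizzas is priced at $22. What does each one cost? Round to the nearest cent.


Total cost: $22
Number of items: 7
Unit price: $22 / 7 = $3.1428... ≈ $3.14

$3.14


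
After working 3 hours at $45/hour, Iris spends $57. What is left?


Calculate earnings:
3 x $45 = $135
Subtract spending:
$135 - $57 = $78

$78


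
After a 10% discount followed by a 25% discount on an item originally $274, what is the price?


First discount:
10% of $274 = $27.40
Price after first discount:
$274 - $27.40 = $246.60
Second discount:
25% of $246.60 = $61.65
Final price:
$246.60 - $61.65 = $184.95

$184.95


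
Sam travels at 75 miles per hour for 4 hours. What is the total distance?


Use the formula: distance = speed x time
Speed = 75 mph, Time = 4 hours
75 x 4 = 300 miles

300 miles


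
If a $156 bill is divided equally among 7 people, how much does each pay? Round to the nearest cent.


Total bill: $156
Number of people: 7
Each pays: $156 / 7 = $22.2857... ≈ $22.29

$22.29


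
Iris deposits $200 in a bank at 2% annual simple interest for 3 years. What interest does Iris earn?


Use the formula I = P x R x T / 100
P x R x T = 200 x 2 x 3 = 1200
I = 1200 / 100 = $12

$12


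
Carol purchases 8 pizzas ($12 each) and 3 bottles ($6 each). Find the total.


Cost of pizzas:
8 x $12 = $96
Cost of bottles:
3 x $6 = $18
Add both:
$96 + $18 = $114

$114


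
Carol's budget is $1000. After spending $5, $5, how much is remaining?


Add up expenses:
$5 + $5 = $10
Subtract from budget:
$1000 - $10 = $990

$990


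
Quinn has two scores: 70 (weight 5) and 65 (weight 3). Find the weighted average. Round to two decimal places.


Weighted sum:
5 x 70 + 3 x 65 = 545
Total weight:
5 + 3 = 8
Weighted average:
545 / 8 = 68.125 ≈ 68.13

68.13


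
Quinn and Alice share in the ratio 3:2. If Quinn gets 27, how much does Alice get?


Find the multiplier:
27 / 3 = 9
Apply to Alice's share:
2 x 9 = 18

18


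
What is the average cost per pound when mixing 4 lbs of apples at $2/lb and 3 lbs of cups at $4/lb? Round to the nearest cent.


Cost of apples:
4 x $2 = $8
Cost of cups:
3 x $4 = $12
Total cost: $8 + $12 = $20
Total weight: 7 lbs
Average: $20 / 7 = $2.8571... ≈ $2.86/lb

$2.86/lb


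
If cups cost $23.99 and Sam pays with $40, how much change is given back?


Start with the amount paid:
$40
Subtract the price:
$40 - $23.99 = $16.01

$16.01


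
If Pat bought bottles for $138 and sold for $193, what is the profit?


Selling price = $193
Cost price = $138
Profit = selling price - cost price:
Profit = $193 - $138 = $55

$55


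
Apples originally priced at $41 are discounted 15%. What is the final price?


Calculate the discount amount:
15% of $41 = $6.15
Subtract from original:
$41 - $6.15 = $34.85

$34.85


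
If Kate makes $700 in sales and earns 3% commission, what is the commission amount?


Convert rate to decimal:
3% = 0.03
Multiply by sales:
$700 x 0.03 = $21

$21


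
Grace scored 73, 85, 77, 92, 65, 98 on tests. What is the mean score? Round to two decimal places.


Add the scores:
73 + 85 + 77 + 92 + 65 + 98 = 490
Divide by the number of tests:
490 / 6 = 81.6666... ≈ 81.67

81.67


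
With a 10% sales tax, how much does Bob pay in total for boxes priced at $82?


Calculate the tax:
10% of $82 = $8.20
Add tax to price:
$82 + $8.20 = $90.20

$90.20


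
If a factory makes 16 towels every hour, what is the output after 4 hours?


Production rate: 16 towels per hour
Time: 4 hours
Total: 16 x 4 = 64 towels

64 towels


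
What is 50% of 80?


Convert percentage to decimal:
50% = 0.5
Multiply:
80 x 0.5 = 40

40


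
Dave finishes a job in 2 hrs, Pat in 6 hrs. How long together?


Dave's rate: 1/2 of the job per hour
Pat's rate: 1/6 of the job per hour
Combined rate: 1/2 + 1/6 = 2/3 per hour
Time = 1 / (2/3) = 3/2 = 1.5 hours

1.5 hours


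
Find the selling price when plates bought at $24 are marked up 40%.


Calculate the markup amount:
40% of $24 = $9.60
Add to cost:
$24 + $9.60 = $33.60

$33.60


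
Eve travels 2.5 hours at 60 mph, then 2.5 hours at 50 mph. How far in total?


Leg 1 distance:
60 x 2.5 = 150 miles
Leg 2 distance:
50 x 2.5 = 125 miles
Total distance:
150 + 125 = 275 miles

275 miles


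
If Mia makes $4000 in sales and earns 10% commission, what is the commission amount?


Convert rate to decimal:
10% = 0.1
Multiply by sales:
$4000 x 0.1 = $400

$400


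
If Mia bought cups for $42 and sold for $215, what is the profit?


Selling price = $215
Cost price = $42
Profit = selling price - cost price:
Profit = $215 - $42 = $173

$173


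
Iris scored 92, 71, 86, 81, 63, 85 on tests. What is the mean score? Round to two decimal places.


Add the scores:
92 + 71 + 86 + 81 + 63 + 85 = 478
Divide by the number of tests:
478 / 6 = 79.6666... ≈ 79.67

79.67


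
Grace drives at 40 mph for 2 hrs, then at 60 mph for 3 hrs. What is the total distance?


Leg 1 distance:
40 x 2 = 80 miles
Leg 2 distance:
60 x 3 = 180 miles
Total distance:
80 + 180 = 260 miles

260 miles


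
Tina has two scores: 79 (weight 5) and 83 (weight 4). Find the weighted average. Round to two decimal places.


Weighted sum:
5 x 79 + 4 x 83 = 727
Total weight:
5 + 4 = 9
Weighted average:
727 / 9 = 80.7777... ≈ 80.78

80.78


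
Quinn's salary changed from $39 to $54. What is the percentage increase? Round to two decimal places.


Find the absolute change:
|54 - 39| = 15
Divide by original and multiply by 100:
15 / 39 x 100 = 38.4615...% ≈ 38.46%

38.46%


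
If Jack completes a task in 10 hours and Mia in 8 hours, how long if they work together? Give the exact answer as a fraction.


Jack's rate: 1/10 of the job per hour
Mia's rate: 1/8 of the job per hour
Combined rate: 1/10 + 1/8 = 9/40 per hour
Time = 1 / (9/40) = 40/9 hours (≈ 4.44 hours)

40/9 hours


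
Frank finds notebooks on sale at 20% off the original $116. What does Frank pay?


Calculate the discount amount:
20% of $116 = $23.20
Subtract from original:
$116 - $23.20 = $92.80

$92.80


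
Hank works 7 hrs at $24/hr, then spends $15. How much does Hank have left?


Calculate earnings:
7 x $24 = $168
Subtract spending:
$168 - $15 = $153

$153


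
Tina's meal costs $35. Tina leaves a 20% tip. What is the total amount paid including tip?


Calculate the tip:
20% of $35 = $7
Add tip to meal cost:
$35 + $7 = $42

$42


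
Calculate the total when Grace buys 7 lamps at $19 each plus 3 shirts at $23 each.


Cost of lamps:
7 x $19 = $133
Cost of shirts:
3 x $23 = $69
Add both:
$133 + $69 = $202

$202


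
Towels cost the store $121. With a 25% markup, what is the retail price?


Calculate the markup amount:
25% of $121 = $30.25
Add to cost:
$121 + $30.25 = $151.25

$151.25


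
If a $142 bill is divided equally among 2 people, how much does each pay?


Total bill: $142
Number of people: 2
Each pays: $142 / 2 = $71

$71


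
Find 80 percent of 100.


Convert percentage to decimal:
80% = 0.8
Multiply:
100 x 0.8 = 80

80


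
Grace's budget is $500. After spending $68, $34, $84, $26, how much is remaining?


Add up expenses:
$68 + $34 + $84 + $26 = $212
Subtract from budget:
$500 - $212 = $288

$288


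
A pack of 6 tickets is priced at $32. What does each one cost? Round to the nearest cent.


Total cost: $32
Number of items: 6
Unit price: $32 / 6 = $5.3333... ≈ $5.33

$5.33


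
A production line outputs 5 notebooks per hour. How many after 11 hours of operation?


Production rate: 5 notebooks per hour
Time: 11 hours
Total: 5 x 11 = 55 notebooks

55 notebooks


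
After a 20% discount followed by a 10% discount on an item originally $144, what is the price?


First discount:
20% of $144 = $28.80
Price after first discount:
$144 - $28.80 = $115.20
Second discount:
10% of $115.20 = $11.52
Final price:
$115.20 - $11.52 = $103.68

$103.68


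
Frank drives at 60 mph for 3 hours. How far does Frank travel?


Use the formula: distance = speed x time
Speed = 60 mph, Time = 3 hours
60 x 3 = 180 miles

180 miles


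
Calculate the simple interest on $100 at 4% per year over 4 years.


Use the formula I = P x R x T / 100
P x R x T = 100 x 4 x 4 = 1600
I = 1600 / 100 = $16

$16


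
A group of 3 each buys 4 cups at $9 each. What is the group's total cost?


Cost per person:
4 x $9 = $36
Group total:
3 x $36 = $108

$108


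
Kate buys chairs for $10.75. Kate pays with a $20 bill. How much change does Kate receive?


Start with the amount paid:
$20
Subtract the price:
$20 - $10.75 = $9.25

$9.25
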